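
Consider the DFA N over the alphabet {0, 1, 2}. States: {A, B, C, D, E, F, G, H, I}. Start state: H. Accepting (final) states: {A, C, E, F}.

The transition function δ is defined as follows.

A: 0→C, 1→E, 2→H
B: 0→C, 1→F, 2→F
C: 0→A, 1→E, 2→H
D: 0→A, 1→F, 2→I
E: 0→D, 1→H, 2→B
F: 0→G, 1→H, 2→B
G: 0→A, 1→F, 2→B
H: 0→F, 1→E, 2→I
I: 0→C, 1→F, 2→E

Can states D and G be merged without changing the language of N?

Yes

Initial partition by acceptance: {A,C,E,F} | {B,D,G,H,I}.
Split {A,C,E,F} by δ(·,0) → {A,C} and {E,F}.
Refine {B,D,G,H,I} on symbol 0: members go to different blocks, giving {B,D,G,I} and {H}.
Refine {B,D,G,I} on symbol 2: members go to different blocks, giving {B,I} and {D,G}.
No further refinement is possible. Final partition (5 blocks): {A,C} | {B,I} | {E,F} | {H} | {D,G}.
D and G lie in the same block of the stable partition, so they are equivalent — no string distinguishes them.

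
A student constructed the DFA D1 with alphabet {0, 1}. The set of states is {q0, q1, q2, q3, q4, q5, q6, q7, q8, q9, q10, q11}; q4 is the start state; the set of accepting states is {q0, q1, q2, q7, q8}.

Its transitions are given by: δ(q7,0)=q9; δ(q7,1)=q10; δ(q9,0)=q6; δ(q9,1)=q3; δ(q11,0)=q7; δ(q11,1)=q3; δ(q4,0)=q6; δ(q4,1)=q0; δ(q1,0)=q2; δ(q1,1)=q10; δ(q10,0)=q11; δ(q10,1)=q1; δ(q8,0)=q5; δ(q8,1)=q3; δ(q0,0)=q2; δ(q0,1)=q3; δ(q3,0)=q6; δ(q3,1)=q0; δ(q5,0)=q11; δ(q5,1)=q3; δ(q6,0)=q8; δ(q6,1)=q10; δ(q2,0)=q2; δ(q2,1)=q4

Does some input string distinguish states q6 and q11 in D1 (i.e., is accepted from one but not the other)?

Every state is reachable, so we keep all 12.
P0 = {q0,q1,q2,q7,q8} | {q3,q4,q5,q6,q9,q10,q11}.
Refine {q0,q1,q2,q7,q8} on symbol 0: members go to different blocks, giving {q0,q1,q2} and {q7,q8}.
Refine {q3,q4,q5,q6,q9,q10,q11} on symbol 0: members go to different blocks, giving {q3,q4,q5,q9,q10} and {q6,q11}.
Split {q3,q4,q5,q9,q10} by δ(·,1) → {q3,q4,q10} and {q5,q9}.
Stable partition: {q0,q1,q2} | {q3,q4,q10} | {q7,q8} | {q6,q11} | {q5,q9} — 5 equivalence classes.
q6 and q11 lie in the same block of the stable partition, so they are equivalent — no string distinguishes them.

No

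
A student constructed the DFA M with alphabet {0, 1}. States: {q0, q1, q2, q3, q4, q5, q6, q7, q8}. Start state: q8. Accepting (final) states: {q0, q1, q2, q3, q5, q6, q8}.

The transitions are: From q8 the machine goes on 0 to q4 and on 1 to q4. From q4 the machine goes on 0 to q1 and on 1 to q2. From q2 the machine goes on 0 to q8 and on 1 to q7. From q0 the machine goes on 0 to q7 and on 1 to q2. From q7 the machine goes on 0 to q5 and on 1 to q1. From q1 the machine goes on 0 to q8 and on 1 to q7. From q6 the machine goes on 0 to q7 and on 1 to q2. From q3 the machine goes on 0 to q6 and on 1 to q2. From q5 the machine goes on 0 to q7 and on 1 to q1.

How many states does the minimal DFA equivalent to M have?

States {q0,q3,q6} cannot be reached from the start state, so discard them.
Initial partition by acceptance: {q1,q2,q5,q8} | {q4,q7}.
Split {q1,q2,q5,q8} by δ(·,0) → {q1,q2} and {q5,q8}.
On input 0, block {q4,q7} splits into {q4} and {q7}.
On input 0, block {q5,q8} splits into {q5} and {q8}.
Stable partition: {q1,q2} | {q4} | {q5} | {q7} | {q8} — 5 equivalence classes.

5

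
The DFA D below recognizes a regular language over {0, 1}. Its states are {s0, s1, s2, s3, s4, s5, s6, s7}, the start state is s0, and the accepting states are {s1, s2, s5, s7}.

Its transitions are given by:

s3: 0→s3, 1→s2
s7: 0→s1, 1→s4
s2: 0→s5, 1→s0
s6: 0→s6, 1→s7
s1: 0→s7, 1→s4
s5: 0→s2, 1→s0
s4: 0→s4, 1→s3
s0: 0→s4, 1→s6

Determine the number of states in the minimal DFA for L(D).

3

P0 = {s1,s2,s5,s7} | {s0,s3,s4,s6}.
On input 1, block {s0,s3,s4,s6} splits into {s0,s4} and {s3,s6}.
The partition is now stable with 3 blocks: {s1,s2,s5,s7} | {s0,s4} | {s3,s6}.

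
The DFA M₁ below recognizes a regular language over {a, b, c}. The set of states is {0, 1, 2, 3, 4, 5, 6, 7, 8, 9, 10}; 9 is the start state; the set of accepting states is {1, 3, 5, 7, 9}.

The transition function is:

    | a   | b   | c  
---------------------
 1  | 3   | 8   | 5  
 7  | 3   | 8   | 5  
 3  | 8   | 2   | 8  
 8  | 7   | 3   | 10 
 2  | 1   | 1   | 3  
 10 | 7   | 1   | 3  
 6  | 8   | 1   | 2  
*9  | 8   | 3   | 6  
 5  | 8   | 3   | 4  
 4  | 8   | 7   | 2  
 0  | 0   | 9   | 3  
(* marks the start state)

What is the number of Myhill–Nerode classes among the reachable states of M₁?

6

Reachable states from the start: {1,2,3,4,5,6,7,8,9,10}. Unreachable: {0} — drop them.
Start with accepting vs non-accepting: {1,3,5,7,9} | {2,4,6,8,10}.
On input a, block {1,3,5,7,9} splits into {3,5,9} and {1,7}.
Refine {3,5,9} on symbol b: members go to different blocks, giving {5,9} and {3}.
Split {2,4,6,8,10} by δ(·,a) → {2,8,10} and {4,6}.
Refine {2,8,10} on symbol b: members go to different blocks, giving {2,10} and {8}.
Stable partition: {5,9} | {2,10} | {1,7} | {3} | {4,6} | {8} — 6 equivalence classes.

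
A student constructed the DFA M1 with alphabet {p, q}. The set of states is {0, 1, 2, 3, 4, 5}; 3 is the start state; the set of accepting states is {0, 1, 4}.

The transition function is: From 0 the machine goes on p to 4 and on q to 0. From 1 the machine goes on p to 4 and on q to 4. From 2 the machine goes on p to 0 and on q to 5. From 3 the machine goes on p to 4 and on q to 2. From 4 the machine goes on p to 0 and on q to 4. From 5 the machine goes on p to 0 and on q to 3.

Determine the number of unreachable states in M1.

Starting at 3 and following transitions, the reachable set is {0, 2, 3, 4, 5}. That leaves 1 unreachable — 1 in total.

1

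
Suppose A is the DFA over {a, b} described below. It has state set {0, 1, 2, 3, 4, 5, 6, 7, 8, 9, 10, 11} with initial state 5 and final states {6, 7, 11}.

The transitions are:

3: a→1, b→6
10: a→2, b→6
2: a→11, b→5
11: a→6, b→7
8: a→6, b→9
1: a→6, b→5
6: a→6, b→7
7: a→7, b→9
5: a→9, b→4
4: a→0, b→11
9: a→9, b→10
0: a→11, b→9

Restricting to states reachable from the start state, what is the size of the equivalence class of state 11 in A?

States {1,3,8} cannot be reached from the start state, so discard them.
Start with accepting vs non-accepting: {6,7,11} | {0,2,4,5,9,10}.
Refine {6,7,11} on symbol b: members go to different blocks, giving {6,11} and {7}.
Refine {0,2,4,5,9,10} on symbol a: members go to different blocks, giving {4,5,9,10} and {0,2}.
Split {4,5,9,10} by δ(·,a) → {4,10} and {5,9}.
No further refinement is possible. Final partition (5 blocks): {6,11} | {4,10} | {7} | {0,2} | {5,9}.
State 11 belongs to the block {6,11}, which has 2 states.

2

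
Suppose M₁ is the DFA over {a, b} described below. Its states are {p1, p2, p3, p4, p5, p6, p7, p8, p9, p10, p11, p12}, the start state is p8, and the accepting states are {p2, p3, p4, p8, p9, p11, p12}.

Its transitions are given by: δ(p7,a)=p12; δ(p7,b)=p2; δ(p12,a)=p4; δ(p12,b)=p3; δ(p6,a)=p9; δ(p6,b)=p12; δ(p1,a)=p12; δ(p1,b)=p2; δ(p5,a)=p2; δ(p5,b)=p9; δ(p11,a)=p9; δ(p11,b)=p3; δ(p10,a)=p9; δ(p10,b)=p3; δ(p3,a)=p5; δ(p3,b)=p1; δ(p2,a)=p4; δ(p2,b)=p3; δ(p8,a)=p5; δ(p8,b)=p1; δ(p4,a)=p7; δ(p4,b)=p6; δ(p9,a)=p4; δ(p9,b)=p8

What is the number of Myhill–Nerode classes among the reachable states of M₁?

3

First remove the unreachable states {p10,p11}; 10 states remain.
P0 = {p2,p3,p4,p8,p9,p12} | {p1,p5,p6,p7}.
On input a, block {p2,p3,p4,p8,p9,p12} splits into {p2,p9,p12} and {p3,p4,p8}.
The partition is now stable with 3 blocks: {p2,p9,p12} | {p1,p5,p6,p7} | {p3,p4,p8}.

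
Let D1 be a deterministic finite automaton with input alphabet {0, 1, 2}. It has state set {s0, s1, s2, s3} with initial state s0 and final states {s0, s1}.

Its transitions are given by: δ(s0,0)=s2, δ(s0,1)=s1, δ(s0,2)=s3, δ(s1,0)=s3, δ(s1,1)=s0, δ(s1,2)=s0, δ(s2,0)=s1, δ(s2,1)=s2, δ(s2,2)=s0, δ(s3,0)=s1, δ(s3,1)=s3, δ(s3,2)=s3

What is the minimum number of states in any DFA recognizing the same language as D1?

4

P0 = {s0,s1} | {s2,s3}.
Split {s0,s1} by δ(·,2) → {s0} and {s1}.
Split {s2,s3} by δ(·,2) → {s2} and {s3}.
No further refinement is possible. Final partition (4 blocks): {s0} | {s2} | {s1} | {s3}.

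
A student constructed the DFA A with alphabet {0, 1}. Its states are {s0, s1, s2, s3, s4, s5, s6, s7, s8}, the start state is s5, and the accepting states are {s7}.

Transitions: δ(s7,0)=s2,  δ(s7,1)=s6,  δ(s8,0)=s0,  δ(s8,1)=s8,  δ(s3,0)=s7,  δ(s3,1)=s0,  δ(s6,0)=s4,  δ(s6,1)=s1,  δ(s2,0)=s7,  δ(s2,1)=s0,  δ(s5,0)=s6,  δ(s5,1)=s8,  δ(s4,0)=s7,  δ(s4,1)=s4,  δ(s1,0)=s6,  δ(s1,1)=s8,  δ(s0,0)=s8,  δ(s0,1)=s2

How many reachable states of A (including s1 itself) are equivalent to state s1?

2

States {s3} cannot be reached from the start state, so discard them.
Start with accepting vs non-accepting: {s7} | {s0,s1,s2,s4,s5,s6,s8}.
Split {s0,s1,s2,s4,s5,s6,s8} by δ(·,0) → {s0,s1,s5,s6,s8} and {s2,s4}.
On input 0, block {s0,s1,s5,s6,s8} splits into {s0,s1,s5,s8} and {s6}.
Refine {s0,s1,s5,s8} on symbol 0: members go to different blocks, giving {s0,s8} and {s1,s5}.
Split {s0,s8} by δ(·,1) → {s0} and {s8}.
On input 1, block {s2,s4} splits into {s2} and {s4}.
The partition is now stable with 7 blocks: {s7} | {s0} | {s2} | {s6} | {s1,s5} | {s8} | {s4}.
State s1 belongs to the block {s1,s5}, which has 2 states.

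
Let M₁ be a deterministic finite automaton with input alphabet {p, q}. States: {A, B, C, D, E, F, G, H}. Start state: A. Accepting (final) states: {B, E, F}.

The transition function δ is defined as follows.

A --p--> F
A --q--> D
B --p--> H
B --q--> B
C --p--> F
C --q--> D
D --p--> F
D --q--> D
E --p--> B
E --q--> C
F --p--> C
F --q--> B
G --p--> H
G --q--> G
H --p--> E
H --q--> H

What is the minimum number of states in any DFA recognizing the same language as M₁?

States {G} cannot be reached from the start state, so discard them.
Start with accepting vs non-accepting: {B,E,F} | {A,C,D,H}.
Refine {B,E,F} on symbol p: members go to different blocks, giving {B,F} and {E}.
Split {A,C,D,H} by δ(·,p) → {A,C,D} and {H}.
Split {B,F} by δ(·,p) → {B} and {F}.
The partition is now stable with 5 blocks: {B} | {A,C,D} | {E} | {H} | {F}.

5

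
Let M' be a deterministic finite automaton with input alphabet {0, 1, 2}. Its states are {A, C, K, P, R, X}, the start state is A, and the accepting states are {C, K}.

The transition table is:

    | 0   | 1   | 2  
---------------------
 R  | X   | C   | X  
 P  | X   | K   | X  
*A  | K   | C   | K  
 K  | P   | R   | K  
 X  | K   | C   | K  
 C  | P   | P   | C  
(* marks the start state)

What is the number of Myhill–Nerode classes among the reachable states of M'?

Every state is reachable, so we keep all 6.
Initial partition by acceptance: {C,K} | {A,P,R,X}.
Refine {A,P,R,X} on symbol 0: members go to different blocks, giving {P,R} and {A,X}.
Stable partition: {C,K} | {P,R} | {A,X} — 3 equivalence classes.

3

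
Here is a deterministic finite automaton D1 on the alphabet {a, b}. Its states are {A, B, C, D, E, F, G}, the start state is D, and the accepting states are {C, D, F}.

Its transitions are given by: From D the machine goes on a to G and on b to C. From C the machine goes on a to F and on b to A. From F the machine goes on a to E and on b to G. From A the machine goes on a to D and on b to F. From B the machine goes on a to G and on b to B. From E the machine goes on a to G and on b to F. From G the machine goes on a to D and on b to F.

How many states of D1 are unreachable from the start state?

Starting at D and following transitions, the reachable set is {A, C, D, E, F, G}. That leaves B unreachable — 1 in total.

1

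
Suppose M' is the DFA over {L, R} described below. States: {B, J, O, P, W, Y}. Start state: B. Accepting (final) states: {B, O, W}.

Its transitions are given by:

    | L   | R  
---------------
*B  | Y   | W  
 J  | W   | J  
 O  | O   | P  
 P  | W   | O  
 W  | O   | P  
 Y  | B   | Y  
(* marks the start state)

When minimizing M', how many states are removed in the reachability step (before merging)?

Starting at B and following transitions, the reachable set is {B, O, P, W, Y}. That leaves J unreachable — 1 in total.

1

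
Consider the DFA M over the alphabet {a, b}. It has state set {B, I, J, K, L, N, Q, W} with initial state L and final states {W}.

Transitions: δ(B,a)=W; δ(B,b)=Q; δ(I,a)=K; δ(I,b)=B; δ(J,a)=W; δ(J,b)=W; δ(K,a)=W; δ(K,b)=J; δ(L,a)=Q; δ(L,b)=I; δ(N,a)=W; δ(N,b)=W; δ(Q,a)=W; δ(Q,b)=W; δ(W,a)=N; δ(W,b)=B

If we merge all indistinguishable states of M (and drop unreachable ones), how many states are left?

All states are reachable from the start state.
P0 = {W} | {B,I,J,K,L,N,Q}.
On input a, block {B,I,J,K,L,N,Q} splits into {B,J,K,N,Q} and {I,L}.
On input b, block {B,J,K,N,Q} splits into {J,N,Q} and {B,K}.
On input a, block {I,L} splits into {L} and {I}.
Stable partition: {W} | {J,N,Q} | {L} | {B,K} | {I} — 5 equivalence classes.

5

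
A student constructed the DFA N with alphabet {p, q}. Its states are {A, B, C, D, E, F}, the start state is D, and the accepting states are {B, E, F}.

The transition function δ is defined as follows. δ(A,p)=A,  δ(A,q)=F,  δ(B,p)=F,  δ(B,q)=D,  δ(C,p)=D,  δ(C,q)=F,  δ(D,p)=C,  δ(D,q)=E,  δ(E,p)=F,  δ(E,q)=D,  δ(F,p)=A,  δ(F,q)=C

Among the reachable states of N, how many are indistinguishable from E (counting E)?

First remove the unreachable states {B}; 5 states remain.
Start with accepting vs non-accepting: {E,F} | {A,C,D}.
Split {E,F} by δ(·,p) → {E} and {F}.
On input q, block {A,C,D} splits into {A,C} and {D}.
On input p, block {A,C} splits into {A} and {C}.
Stable partition: {E} | {A} | {F} | {D} | {C} — 5 equivalence classes.
The equivalence class containing E is {E}, of size 1.

1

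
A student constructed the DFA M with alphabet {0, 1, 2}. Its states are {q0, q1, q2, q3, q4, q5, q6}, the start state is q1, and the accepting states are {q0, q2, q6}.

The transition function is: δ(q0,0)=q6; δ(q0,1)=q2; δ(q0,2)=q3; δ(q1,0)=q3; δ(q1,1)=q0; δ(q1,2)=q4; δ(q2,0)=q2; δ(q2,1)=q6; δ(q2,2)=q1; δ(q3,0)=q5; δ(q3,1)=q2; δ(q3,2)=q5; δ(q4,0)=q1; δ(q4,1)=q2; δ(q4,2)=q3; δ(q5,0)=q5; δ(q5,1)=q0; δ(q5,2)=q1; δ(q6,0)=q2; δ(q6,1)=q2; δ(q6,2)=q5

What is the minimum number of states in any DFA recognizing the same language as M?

2

All states are reachable from the start state.
Start with accepting vs non-accepting: {q0,q2,q6} | {q1,q3,q4,q5}.
No further refinement is possible. Final partition (2 blocks): {q0,q2,q6} | {q1,q3,q4,q5}.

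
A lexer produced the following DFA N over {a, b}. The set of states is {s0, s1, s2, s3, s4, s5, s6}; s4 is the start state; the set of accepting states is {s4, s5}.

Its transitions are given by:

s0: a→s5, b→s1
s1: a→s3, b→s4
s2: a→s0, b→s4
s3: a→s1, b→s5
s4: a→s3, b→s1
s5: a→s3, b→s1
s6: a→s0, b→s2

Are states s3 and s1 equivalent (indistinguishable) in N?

States {s0,s2,s6} cannot be reached from the start state, so discard them.
P0 = {s4,s5} | {s1,s3}.
No further refinement is possible. Final partition (2 blocks): {s4,s5} | {s1,s3}.
s3 and s1 lie in the same block of the stable partition, so they are equivalent — no string distinguishes them.

Yes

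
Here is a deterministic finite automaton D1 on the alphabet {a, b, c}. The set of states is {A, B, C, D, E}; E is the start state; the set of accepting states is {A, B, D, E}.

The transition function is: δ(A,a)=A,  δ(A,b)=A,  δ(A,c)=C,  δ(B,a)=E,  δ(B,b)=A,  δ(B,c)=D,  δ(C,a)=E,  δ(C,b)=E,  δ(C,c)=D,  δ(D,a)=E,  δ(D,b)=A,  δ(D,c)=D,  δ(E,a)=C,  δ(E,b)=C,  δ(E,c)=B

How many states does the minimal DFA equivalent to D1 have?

4

Every state is reachable, so we keep all 5.
P0 = {A,B,D,E} | {C}.
Refine {A,B,D,E} on symbol a: members go to different blocks, giving {A,B,D} and {E}.
On input a, block {A,B,D} splits into {B,D} and {A}.
Stable partition: {B,D} | {C} | {E} | {A} — 4 equivalence classes.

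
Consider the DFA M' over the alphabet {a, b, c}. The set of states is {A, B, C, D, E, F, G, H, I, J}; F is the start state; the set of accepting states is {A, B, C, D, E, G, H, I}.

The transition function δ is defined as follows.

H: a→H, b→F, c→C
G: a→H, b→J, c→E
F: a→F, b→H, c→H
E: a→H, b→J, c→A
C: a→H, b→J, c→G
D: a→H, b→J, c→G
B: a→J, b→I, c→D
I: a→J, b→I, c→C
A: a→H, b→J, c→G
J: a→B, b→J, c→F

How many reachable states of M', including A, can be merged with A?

5

Every state is reachable, so we keep all 10.
P0 = {A,B,C,D,E,G,H,I} | {F,J}.
On input a, block {A,B,C,D,E,G,H,I} splits into {A,C,D,E,G,H} and {B,I}.
On input a, block {F,J} splits into {F} and {J}.
Refine {A,C,D,E,G,H} on symbol b: members go to different blocks, giving {A,C,D,E,G} and {H}.
Stable partition: {A,C,D,E,G} | {F} | {B,I} | {J} | {H} — 5 equivalence classes.
State A belongs to the block {A,C,D,E,G}, which has 5 states.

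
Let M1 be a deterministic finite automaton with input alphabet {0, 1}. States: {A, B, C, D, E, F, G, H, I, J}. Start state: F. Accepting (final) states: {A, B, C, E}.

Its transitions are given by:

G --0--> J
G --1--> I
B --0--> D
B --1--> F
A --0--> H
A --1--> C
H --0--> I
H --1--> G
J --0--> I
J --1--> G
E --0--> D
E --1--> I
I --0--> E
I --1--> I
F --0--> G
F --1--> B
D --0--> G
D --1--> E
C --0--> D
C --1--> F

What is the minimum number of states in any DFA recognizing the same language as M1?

First remove the unreachable states {A,C,H}; 7 states remain.
Start with accepting vs non-accepting: {B,E} | {D,F,G,I,J}.
Refine {D,F,G,I,J} on symbol 0: members go to different blocks, giving {D,F,G,J} and {I}.
Refine {B,E} on symbol 1: members go to different blocks, giving {B} and {E}.
Split {D,F,G,J} by δ(·,0) → {D,F,G} and {J}.
Refine {D,F,G} on symbol 0: members go to different blocks, giving {D,F} and {G}.
Refine {D,F} on symbol 1: members go to different blocks, giving {D} and {F}.
The partition is now stable with 7 blocks: {B} | {D} | {I} | {E} | {J} | {G} | {F}.

7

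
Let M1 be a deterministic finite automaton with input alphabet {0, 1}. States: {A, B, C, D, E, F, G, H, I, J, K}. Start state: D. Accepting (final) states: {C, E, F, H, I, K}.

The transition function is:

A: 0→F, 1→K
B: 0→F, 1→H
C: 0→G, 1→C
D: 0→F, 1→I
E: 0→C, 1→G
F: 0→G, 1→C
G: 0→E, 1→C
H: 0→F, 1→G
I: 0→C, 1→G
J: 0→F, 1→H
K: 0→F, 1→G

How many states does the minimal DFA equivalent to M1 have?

4

First remove the unreachable states {A,B,H,J,K}; 6 states remain.
Start with accepting vs non-accepting: {C,E,F,I} | {D,G}.
Split {C,E,F,I} by δ(·,0) → {C,F} and {E,I}.
Split {D,G} by δ(·,0) → {D} and {G}.
The partition is now stable with 4 blocks: {C,F} | {D} | {E,I} | {G}.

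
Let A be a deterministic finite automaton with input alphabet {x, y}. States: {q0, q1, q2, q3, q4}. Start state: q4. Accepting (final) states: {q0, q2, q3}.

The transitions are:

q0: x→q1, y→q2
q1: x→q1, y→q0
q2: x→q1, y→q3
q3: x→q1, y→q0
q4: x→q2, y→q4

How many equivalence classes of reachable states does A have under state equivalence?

Initial partition by acceptance: {q0,q2,q3} | {q1,q4}.
Split {q1,q4} by δ(·,x) → {q1} and {q4}.
The partition is now stable with 3 blocks: {q0,q2,q3} | {q1} | {q4}.

3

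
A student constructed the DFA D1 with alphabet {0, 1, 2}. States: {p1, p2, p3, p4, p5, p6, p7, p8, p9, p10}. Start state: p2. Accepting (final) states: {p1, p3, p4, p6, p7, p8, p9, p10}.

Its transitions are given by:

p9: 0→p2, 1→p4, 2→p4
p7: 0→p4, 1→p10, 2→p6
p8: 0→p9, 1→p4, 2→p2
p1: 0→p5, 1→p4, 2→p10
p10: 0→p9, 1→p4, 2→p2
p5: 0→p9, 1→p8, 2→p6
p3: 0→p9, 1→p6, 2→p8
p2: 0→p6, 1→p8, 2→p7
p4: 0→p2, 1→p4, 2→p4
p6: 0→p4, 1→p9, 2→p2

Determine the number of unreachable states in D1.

3

Starting at p2 and following transitions, the reachable set is {p2, p4, p6, p7, p8, p9, p10}. That leaves p1, p3, p5 unreachable — 3 in total.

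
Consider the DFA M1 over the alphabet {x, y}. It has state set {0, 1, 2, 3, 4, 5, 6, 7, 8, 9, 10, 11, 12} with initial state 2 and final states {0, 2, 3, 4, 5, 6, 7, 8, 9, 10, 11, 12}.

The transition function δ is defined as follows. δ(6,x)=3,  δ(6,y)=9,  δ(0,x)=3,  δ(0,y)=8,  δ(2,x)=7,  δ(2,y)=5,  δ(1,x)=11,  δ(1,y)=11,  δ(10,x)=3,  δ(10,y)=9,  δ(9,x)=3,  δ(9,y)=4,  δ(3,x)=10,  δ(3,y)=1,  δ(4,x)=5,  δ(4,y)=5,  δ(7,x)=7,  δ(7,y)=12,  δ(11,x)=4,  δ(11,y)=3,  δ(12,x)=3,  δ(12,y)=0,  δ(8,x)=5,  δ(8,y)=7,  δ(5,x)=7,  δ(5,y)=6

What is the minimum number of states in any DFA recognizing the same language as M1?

7

All states are reachable from the start state.
Initial partition by acceptance: {0,2,3,4,5,6,7,8,9,10,11,12} | {1}.
Split {0,2,3,4,5,6,7,8,9,10,11,12} by δ(·,y) → {0,2,4,5,6,7,8,9,10,11,12} and {3}.
Refine {0,2,4,5,6,7,8,9,10,11,12} on symbol x: members go to different blocks, giving {2,4,5,7,8,11} and {0,6,9,10,12}.
Split {2,4,5,7,8,11} by δ(·,y) → {2,4,8} and {5,7} and {11}.
Split {0,6,9,10,12} by δ(·,y) → {6,10,12} and {0,9}.
No further refinement is possible. Final partition (7 blocks): {2,4,8} | {1} | {3} | {6,10,12} | {5,7} | {11} | {0,9}.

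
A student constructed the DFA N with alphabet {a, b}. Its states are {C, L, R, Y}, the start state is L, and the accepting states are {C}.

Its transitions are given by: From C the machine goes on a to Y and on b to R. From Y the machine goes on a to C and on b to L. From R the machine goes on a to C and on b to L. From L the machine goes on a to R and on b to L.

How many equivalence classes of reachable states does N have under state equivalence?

3

All states are reachable from the start state.
P0 = {C} | {L,R,Y}.
On input a, block {L,R,Y} splits into {R,Y} and {L}.
Stable partition: {C} | {R,Y} | {L} — 3 equivalence classes.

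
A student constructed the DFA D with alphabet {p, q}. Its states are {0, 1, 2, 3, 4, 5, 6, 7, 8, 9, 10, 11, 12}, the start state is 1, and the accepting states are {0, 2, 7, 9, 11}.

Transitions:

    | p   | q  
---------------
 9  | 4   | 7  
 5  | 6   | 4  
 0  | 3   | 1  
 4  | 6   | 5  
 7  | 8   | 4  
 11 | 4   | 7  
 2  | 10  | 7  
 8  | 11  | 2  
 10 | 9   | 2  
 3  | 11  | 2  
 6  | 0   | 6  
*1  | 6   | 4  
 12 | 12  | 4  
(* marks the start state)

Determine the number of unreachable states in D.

No path from 1 leads to 12; the other 12 states are all reachable.

1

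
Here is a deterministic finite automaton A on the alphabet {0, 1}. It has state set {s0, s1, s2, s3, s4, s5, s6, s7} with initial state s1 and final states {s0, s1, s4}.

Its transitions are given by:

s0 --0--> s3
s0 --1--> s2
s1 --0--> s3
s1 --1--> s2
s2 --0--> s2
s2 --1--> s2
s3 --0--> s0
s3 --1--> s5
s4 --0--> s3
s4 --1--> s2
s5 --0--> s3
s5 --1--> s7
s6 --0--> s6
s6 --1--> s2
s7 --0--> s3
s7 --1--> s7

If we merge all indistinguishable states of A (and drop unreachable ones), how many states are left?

Reachable states from the start: {s0,s1,s2,s3,s5,s7}. Unreachable: {s4,s6} — drop them.
Start with accepting vs non-accepting: {s0,s1} | {s2,s3,s5,s7}.
Split {s2,s3,s5,s7} by δ(·,0) → {s2,s5,s7} and {s3}.
On input 0, block {s2,s5,s7} splits into {s5,s7} and {s2}.
The partition is now stable with 4 blocks: {s0,s1} | {s5,s7} | {s3} | {s2}.

4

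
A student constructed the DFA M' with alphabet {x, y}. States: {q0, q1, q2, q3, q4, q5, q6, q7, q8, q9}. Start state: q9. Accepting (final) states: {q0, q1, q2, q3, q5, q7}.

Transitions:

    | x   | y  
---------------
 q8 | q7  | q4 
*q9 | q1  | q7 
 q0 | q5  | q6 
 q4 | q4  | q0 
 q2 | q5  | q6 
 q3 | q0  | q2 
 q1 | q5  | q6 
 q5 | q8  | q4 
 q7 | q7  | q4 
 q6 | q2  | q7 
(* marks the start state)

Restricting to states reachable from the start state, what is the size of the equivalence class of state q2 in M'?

3

States {q3} cannot be reached from the start state, so discard them.
Initial partition by acceptance: {q0,q1,q2,q5,q7} | {q4,q6,q8,q9}.
On input x, block {q0,q1,q2,q5,q7} splits into {q0,q1,q2,q7} and {q5}.
Split {q0,q1,q2,q7} by δ(·,x) → {q0,q1,q2} and {q7}.
On input x, block {q4,q6,q8,q9} splits into {q6,q9} and {q4} and {q8}.
No further refinement is possible. Final partition (6 blocks): {q0,q1,q2} | {q6,q9} | {q5} | {q7} | {q4} | {q8}.
State q2 belongs to the block {q0,q1,q2}, which has 3 states.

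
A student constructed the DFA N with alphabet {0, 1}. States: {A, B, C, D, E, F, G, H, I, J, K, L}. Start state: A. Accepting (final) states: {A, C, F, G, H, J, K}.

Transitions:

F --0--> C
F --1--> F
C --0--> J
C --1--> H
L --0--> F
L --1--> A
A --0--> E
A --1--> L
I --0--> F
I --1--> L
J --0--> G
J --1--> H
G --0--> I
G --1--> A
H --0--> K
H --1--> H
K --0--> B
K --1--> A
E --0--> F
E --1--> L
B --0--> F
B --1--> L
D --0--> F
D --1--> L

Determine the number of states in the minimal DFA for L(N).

7

First remove the unreachable states {D}; 11 states remain.
Initial partition by acceptance: {A,C,F,G,H,J,K} | {B,E,I,L}.
Split {A,C,F,G,H,J,K} by δ(·,0) → {C,F,H,J} and {A,G,K}.
Split {C,F,H,J} by δ(·,0) → {C,F} and {H,J}.
On input 0, block {C,F} splits into {C} and {F}.
Split {B,E,I,L} by δ(·,1) → {B,E,I} and {L}.
On input 1, block {A,G,K} splits into {G,K} and {A}.
Stable partition: {C} | {B,E,I} | {G,K} | {H,J} | {F} | {L} | {A} — 7 equivalence classes.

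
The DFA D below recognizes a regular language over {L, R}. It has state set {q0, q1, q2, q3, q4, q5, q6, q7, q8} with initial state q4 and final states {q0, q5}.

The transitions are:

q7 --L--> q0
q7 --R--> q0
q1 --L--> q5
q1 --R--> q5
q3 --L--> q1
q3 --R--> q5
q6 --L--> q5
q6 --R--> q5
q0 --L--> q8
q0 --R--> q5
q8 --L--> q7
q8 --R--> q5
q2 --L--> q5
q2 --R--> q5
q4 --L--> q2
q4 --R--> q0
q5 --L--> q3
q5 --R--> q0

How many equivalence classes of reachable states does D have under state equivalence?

3

States {q6} cannot be reached from the start state, so discard them.
P0 = {q0,q5} | {q1,q2,q3,q4,q7,q8}.
On input L, block {q1,q2,q3,q4,q7,q8} splits into {q1,q2,q7} and {q3,q4,q8}.
The partition is now stable with 3 blocks: {q0,q5} | {q1,q2,q7} | {q3,q4,q8}.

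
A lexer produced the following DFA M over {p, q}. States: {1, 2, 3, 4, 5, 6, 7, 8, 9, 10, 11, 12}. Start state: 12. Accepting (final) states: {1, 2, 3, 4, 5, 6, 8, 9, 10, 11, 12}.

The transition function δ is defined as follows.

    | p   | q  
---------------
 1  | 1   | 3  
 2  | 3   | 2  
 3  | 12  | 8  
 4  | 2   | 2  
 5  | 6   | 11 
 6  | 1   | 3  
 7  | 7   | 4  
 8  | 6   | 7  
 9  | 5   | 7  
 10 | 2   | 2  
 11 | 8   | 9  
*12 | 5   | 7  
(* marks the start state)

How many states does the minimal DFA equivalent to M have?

States {10} cannot be reached from the start state, so discard them.
Start with accepting vs non-accepting: {1,2,3,4,5,6,8,9,11,12} | {7}.
Refine {1,2,3,4,5,6,8,9,11,12} on symbol q: members go to different blocks, giving {1,2,3,4,5,6,11} and {8,9,12}.
Split {1,2,3,4,5,6,11} by δ(·,p) → {1,2,4,5,6} and {3,11}.
Split {1,2,4,5,6} by δ(·,p) → {1,4,5,6} and {2}.
Refine {1,4,5,6} on symbol p: members go to different blocks, giving {1,5,6} and {4}.
No further refinement is possible. Final partition (6 blocks): {1,5,6} | {7} | {8,9,12} | {3,11} | {2} | {4}.

6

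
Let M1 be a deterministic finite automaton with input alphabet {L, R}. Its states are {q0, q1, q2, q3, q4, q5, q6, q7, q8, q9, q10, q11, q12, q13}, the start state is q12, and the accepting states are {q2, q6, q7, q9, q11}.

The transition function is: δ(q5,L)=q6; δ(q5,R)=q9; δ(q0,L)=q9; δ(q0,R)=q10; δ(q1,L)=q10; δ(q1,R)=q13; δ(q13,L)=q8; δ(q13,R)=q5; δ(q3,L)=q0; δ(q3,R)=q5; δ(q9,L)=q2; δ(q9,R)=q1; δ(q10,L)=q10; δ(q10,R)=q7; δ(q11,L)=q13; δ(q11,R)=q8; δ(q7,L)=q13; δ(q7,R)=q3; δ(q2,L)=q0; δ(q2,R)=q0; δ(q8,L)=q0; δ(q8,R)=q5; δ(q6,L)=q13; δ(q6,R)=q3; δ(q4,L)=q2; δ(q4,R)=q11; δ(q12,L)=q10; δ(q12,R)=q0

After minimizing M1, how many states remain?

Reachable states from the start: {q0,q1,q2,q3,q5,q6,q7,q8,q9,q10,q12,q13}. Unreachable: {q4,q11} — drop them.
P0 = {q2,q6,q7,q9} | {q0,q1,q3,q5,q8,q10,q12,q13}.
On input L, block {q2,q6,q7,q9} splits into {q2,q6,q7} and {q9}.
Refine {q0,q1,q3,q5,q8,q10,q12,q13} on symbol L: members go to different blocks, giving {q1,q3,q8,q10,q12,q13} and {q0} and {q5}.
Refine {q2,q6,q7} on symbol L: members go to different blocks, giving {q6,q7} and {q2}.
Refine {q1,q3,q8,q10,q12,q13} on symbol L: members go to different blocks, giving {q1,q10,q12,q13} and {q3,q8}.
On input L, block {q1,q10,q12,q13} splits into {q1,q10,q12} and {q13}.
Split {q1,q10,q12} by δ(·,R) → {q1} and {q10} and {q12}.
Stable partition: {q6,q7} | {q1} | {q9} | {q0} | {q5} | {q2} | {q3,q8} | {q13} | {q10} | {q12} — 10 equivalence classes.

10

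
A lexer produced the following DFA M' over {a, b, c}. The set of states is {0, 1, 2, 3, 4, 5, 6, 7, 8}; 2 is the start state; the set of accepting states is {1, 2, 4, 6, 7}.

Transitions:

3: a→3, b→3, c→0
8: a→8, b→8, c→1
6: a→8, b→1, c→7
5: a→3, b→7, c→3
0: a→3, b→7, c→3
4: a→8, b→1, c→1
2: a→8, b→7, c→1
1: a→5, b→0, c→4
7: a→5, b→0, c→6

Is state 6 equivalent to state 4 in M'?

Yes

All states are reachable from the start state.
Initial partition by acceptance: {1,2,4,6,7} | {0,3,5,8}.
Split {1,2,4,6,7} by δ(·,b) → {2,4,6} and {1,7}.
On input b, block {0,3,5,8} splits into {0,5} and {3,8}.
Refine {3,8} on symbol c: members go to different blocks, giving {3} and {8}.
The partition is now stable with 5 blocks: {2,4,6} | {0,5} | {1,7} | {3} | {8}.
6 and 4 lie in the same block of the stable partition, so they are equivalent — no string distinguishes them.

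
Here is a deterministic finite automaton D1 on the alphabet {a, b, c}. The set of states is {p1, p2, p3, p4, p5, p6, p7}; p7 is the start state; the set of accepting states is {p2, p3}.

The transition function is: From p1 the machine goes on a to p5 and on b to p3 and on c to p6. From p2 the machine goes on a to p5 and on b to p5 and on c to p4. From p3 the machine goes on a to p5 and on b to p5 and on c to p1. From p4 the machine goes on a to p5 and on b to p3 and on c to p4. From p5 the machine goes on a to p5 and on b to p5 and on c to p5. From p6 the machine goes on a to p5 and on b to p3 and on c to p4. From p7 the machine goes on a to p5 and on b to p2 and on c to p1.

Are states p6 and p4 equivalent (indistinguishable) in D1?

Yes

Every state is reachable, so we keep all 7.
Start with accepting vs non-accepting: {p2,p3} | {p1,p4,p5,p6,p7}.
Refine {p1,p4,p5,p6,p7} on symbol b: members go to different blocks, giving {p1,p4,p6,p7} and {p5}.
Stable partition: {p2,p3} | {p1,p4,p6,p7} | {p5} — 3 equivalence classes.
p6 and p4 lie in the same block of the stable partition, so they are equivalent — no string distinguishes them.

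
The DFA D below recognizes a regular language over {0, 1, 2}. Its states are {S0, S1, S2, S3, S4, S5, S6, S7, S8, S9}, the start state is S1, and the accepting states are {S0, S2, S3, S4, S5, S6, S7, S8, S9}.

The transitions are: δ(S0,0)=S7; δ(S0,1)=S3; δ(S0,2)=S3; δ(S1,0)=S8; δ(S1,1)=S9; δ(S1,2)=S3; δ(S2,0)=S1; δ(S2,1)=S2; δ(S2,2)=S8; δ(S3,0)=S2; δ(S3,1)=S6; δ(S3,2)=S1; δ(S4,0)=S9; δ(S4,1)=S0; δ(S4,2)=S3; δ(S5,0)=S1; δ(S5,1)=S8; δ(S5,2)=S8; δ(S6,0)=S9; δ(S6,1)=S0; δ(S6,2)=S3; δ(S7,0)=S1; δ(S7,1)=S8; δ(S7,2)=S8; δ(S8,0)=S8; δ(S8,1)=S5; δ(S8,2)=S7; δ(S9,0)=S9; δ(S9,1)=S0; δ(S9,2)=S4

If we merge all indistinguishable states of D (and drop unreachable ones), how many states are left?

8

All states are reachable from the start state.
P0 = {S0,S2,S3,S4,S5,S6,S7,S8,S9} | {S1}.
On input 0, block {S0,S2,S3,S4,S5,S6,S7,S8,S9} splits into {S0,S3,S4,S6,S8,S9} and {S2,S5,S7}.
Split {S0,S3,S4,S6,S8,S9} by δ(·,0) → {S4,S6,S8,S9} and {S0,S3}.
Refine {S4,S6,S8,S9} on symbol 1: members go to different blocks, giving {S4,S6,S9} and {S8}.
Split {S4,S6,S9} by δ(·,2) → {S4,S6} and {S9}.
On input 1, block {S2,S5,S7} splits into {S5,S7} and {S2}.
On input 0, block {S0,S3} splits into {S0} and {S3}.
Stable partition: {S4,S6} | {S1} | {S5,S7} | {S0} | {S8} | {S9} | {S2} | {S3} — 8 equivalence classes.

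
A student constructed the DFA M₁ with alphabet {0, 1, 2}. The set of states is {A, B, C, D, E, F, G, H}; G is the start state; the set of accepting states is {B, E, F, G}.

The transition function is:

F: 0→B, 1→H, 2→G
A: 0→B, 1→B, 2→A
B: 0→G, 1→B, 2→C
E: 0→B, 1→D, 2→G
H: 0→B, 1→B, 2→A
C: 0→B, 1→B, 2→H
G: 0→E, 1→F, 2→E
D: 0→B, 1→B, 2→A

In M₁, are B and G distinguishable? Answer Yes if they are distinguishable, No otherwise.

Yes

Every state is reachable, so we keep all 8.
P0 = {B,E,F,G} | {A,C,D,H}.
Split {B,E,F,G} by δ(·,1) → {B,G} and {E,F}.
Split {B,G} by δ(·,0) → {B} and {G}.
Stable partition: {B} | {A,C,D,H} | {E,F} | {G} — 4 equivalence classes.
B and G end up in different blocks, so they are distinguishable. For instance, the string '2' is accepted from only G.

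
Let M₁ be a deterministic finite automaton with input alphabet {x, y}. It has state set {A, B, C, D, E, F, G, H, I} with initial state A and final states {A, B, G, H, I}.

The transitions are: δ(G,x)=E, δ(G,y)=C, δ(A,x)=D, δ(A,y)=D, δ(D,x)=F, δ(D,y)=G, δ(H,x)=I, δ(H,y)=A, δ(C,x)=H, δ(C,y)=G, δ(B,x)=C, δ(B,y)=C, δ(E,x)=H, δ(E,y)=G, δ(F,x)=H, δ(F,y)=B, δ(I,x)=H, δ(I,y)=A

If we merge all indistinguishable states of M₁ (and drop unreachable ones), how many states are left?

5

Start with accepting vs non-accepting: {A,B,G,H,I} | {C,D,E,F}.
Split {A,B,G,H,I} by δ(·,x) → {A,B,G} and {H,I}.
Refine {C,D,E,F} on symbol x: members go to different blocks, giving {C,E,F} and {D}.
Refine {A,B,G} on symbol x: members go to different blocks, giving {B,G} and {A}.
No further refinement is possible. Final partition (5 blocks): {B,G} | {C,E,F} | {H,I} | {D} | {A}.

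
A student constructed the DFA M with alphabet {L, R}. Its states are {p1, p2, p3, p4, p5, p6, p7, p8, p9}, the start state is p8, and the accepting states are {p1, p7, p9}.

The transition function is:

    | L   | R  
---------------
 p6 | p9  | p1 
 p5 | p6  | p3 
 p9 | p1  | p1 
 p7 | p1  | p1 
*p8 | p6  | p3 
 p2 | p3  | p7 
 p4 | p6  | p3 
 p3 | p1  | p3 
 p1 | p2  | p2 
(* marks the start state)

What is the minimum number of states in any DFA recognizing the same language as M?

6

States {p4,p5} cannot be reached from the start state, so discard them.
P0 = {p1,p7,p9} | {p2,p3,p6,p8}.
Split {p1,p7,p9} by δ(·,L) → {p7,p9} and {p1}.
On input L, block {p2,p3,p6,p8} splits into {p2,p8} and {p3} and {p6}.
Refine {p2,p8} on symbol L: members go to different blocks, giving {p2} and {p8}.
Stable partition: {p7,p9} | {p2} | {p1} | {p3} | {p6} | {p8} — 6 equivalence classes.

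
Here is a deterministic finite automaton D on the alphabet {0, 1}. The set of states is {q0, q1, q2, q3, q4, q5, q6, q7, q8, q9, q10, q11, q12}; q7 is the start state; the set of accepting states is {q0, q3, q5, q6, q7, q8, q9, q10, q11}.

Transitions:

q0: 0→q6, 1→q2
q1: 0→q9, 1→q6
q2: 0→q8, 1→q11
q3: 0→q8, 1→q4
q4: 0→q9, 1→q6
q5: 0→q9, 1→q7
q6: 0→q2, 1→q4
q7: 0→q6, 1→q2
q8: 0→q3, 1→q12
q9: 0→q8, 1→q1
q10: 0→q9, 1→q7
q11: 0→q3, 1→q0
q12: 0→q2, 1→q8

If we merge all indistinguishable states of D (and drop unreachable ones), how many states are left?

Reachable states from the start: {q0,q1,q2,q3,q4,q6,q7,q8,q9,q11,q12}. Unreachable: {q5,q10} — drop them.
Initial partition by acceptance: {q0,q3,q6,q7,q8,q9,q11} | {q1,q2,q4,q12}.
Refine {q0,q3,q6,q7,q8,q9,q11} on symbol 0: members go to different blocks, giving {q0,q3,q7,q8,q9,q11} and {q6}.
Refine {q0,q3,q7,q8,q9,q11} on symbol 0: members go to different blocks, giving {q3,q8,q9,q11} and {q0,q7}.
Split {q3,q8,q9,q11} by δ(·,1) → {q3,q8,q9} and {q11}.
On input 0, block {q1,q2,q4,q12} splits into {q1,q2,q4} and {q12}.
Split {q3,q8,q9} by δ(·,1) → {q3,q9} and {q8}.
Refine {q1,q2,q4} on symbol 0: members go to different blocks, giving {q1,q4} and {q2}.
No further refinement is possible. Final partition (8 blocks): {q3,q9} | {q1,q4} | {q6} | {q0,q7} | {q11} | {q12} | {q8} | {q2}.

8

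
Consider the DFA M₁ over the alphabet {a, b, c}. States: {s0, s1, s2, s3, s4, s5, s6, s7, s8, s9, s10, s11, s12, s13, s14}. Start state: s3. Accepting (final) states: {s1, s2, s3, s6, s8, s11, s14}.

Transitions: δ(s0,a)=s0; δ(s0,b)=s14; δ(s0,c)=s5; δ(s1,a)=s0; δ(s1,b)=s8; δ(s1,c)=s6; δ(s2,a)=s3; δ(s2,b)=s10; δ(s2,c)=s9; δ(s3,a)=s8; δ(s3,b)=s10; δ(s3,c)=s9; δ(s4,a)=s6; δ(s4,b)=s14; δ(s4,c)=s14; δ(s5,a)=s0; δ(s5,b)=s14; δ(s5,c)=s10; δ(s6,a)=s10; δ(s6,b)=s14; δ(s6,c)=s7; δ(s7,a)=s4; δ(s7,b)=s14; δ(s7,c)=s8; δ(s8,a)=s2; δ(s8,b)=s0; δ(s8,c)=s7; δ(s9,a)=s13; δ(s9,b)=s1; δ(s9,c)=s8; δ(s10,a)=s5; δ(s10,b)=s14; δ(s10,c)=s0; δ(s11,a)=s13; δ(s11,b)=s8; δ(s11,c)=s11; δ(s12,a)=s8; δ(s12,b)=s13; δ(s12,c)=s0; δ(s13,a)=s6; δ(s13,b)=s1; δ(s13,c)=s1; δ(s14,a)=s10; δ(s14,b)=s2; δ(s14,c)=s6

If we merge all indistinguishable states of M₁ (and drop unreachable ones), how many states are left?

6

States {s11,s12} cannot be reached from the start state, so discard them.
P0 = {s1,s2,s3,s6,s8,s14} | {s0,s4,s5,s7,s9,s10,s13}.
On input a, block {s1,s2,s3,s6,s8,s14} splits into {s1,s6,s14} and {s2,s3,s8}.
On input b, block {s1,s6,s14} splits into {s1,s14} and {s6}.
On input a, block {s0,s4,s5,s7,s9,s10,s13} splits into {s0,s5,s7,s9,s10} and {s4,s13}.
Split {s0,s5,s7,s9,s10} by δ(·,a) → {s0,s5,s10} and {s7,s9}.
The partition is now stable with 6 blocks: {s1,s14} | {s0,s5,s10} | {s2,s3,s8} | {s6} | {s4,s13} | {s7,s9}.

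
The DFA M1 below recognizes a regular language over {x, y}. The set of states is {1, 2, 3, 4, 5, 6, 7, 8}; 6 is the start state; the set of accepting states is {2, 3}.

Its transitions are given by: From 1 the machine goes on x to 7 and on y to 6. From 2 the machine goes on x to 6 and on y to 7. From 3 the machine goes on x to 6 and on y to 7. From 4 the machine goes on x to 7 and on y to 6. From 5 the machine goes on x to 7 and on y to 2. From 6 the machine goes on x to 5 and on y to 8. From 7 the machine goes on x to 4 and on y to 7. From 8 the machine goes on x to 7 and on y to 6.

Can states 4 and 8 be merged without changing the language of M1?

Yes

Reachable states from the start: {2,4,5,6,7,8}. Unreachable: {1,3} — drop them.
P0 = {2} | {4,5,6,7,8}.
On input y, block {4,5,6,7,8} splits into {4,6,7,8} and {5}.
Split {4,6,7,8} by δ(·,x) → {4,7,8} and {6}.
Refine {4,7,8} on symbol y: members go to different blocks, giving {4,8} and {7}.
The partition is now stable with 5 blocks: {2} | {4,8} | {5} | {6} | {7}.
4 and 8 lie in the same block of the stable partition, so they are equivalent — no string distinguishes them.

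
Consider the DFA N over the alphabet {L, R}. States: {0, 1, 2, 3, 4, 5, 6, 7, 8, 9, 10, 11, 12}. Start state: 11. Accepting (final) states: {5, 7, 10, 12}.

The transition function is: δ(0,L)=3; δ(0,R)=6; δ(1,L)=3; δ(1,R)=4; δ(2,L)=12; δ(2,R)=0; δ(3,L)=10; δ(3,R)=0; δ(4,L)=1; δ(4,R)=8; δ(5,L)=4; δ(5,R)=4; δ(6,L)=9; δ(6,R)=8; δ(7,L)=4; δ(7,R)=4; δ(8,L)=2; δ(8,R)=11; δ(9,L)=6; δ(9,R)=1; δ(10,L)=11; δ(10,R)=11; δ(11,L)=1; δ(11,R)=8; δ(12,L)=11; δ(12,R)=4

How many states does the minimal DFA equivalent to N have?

6

Reachable states from the start: {0,1,2,3,4,6,8,9,10,11,12}. Unreachable: {5,7} — drop them.
Initial partition by acceptance: {10,12} | {0,1,2,3,4,6,8,9,11}.
Split {0,1,2,3,4,6,8,9,11} by δ(·,L) → {0,1,4,6,8,9,11} and {2,3}.
Split {0,1,4,6,8,9,11} by δ(·,L) → {4,6,9,11} and {0,1,8}.
On input L, block {4,6,9,11} splits into {4,11} and {6,9}.
Refine {0,1,8} on symbol R: members go to different blocks, giving {1,8} and {0}.
The partition is now stable with 6 blocks: {10,12} | {4,11} | {2,3} | {1,8} | {6,9} | {0}.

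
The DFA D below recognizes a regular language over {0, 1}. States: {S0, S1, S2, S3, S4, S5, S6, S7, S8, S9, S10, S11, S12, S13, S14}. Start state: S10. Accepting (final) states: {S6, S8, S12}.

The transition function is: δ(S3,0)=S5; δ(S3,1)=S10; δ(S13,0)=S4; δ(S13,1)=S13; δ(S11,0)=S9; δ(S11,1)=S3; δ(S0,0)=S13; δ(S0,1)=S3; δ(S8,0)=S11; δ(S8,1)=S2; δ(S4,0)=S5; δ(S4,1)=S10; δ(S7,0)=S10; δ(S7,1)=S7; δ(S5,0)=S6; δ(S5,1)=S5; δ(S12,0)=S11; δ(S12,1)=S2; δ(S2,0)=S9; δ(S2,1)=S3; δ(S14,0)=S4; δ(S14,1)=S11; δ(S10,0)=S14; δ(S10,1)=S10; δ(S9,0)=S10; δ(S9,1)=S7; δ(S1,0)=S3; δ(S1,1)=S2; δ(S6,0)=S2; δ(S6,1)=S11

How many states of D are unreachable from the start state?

5

No path from S10 leads to S0, S1, S8, S12, S13; the other 10 states are all reachable.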